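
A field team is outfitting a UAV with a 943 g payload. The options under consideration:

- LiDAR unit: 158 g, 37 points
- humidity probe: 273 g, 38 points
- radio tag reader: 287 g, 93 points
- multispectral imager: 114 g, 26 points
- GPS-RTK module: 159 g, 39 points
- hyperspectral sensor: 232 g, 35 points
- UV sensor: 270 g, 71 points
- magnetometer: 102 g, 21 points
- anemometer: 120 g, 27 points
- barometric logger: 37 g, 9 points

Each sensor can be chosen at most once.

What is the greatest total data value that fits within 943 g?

251

Ranking by ratio (data value/g): radio tag reader 0.32, UV sensor 0.26, GPS-RTK module 0.25, barometric logger 0.24.
The ratio heuristic lands on LiDAR unit + radio tag reader + GPS-RTK module + UV sensor + barometric logger (249) but leaves 32 g idle.
Dropping LiDAR unit and barometric logger frees 195 g; slotting in magnetometer + anemometer (222 g) lifts the total to 251 at 938 g.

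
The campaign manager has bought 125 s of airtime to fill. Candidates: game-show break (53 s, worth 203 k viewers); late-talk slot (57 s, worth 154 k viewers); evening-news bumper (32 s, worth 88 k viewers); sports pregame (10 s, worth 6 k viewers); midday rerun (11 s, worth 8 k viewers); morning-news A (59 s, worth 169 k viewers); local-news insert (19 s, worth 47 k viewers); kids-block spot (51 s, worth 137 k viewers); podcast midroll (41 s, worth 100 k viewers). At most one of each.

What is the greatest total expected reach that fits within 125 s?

387

A density-first pass picks game-show break + midday rerun + morning-news A — 380 at 123 s.
Replace midday rerun and morning-news A with local-news insert + kids-block spot: the trade gains 7 net, giving 387 at 123 s.
An exhaustive check of the 512 subsets confirms 387.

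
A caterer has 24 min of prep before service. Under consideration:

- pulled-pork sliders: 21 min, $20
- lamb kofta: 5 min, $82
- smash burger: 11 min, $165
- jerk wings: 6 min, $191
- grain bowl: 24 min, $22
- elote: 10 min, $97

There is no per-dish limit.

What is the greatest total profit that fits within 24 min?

The ratio ordering already packs tightly: 4×jerk wings, 24 min, 764.
Nothing else within 24 min beats 764.

764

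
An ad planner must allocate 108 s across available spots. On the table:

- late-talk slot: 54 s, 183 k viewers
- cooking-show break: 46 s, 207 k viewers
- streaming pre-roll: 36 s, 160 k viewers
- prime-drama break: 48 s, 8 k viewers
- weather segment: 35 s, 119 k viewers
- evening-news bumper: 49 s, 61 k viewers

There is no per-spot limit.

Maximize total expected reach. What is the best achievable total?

480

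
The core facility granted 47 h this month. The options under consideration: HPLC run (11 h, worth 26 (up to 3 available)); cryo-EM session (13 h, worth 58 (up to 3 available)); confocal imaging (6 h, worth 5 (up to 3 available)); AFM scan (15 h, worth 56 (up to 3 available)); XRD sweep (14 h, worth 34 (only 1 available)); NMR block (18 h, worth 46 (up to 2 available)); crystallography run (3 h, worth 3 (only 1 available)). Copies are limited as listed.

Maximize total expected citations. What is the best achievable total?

179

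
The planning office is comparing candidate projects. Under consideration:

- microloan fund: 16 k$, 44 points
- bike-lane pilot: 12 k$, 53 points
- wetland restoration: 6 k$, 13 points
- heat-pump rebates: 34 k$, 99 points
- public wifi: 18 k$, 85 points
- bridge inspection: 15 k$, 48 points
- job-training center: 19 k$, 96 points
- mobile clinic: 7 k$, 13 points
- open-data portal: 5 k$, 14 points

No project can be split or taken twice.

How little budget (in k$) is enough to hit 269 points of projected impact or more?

64

Minimise k$ subject to total projected impact ≥ 269.
Taking bike-lane pilot + public wifi + bridge inspection + job-training center gives 282 (≥ 269) for 64 k$.
No combination under 64 k$ hits 269.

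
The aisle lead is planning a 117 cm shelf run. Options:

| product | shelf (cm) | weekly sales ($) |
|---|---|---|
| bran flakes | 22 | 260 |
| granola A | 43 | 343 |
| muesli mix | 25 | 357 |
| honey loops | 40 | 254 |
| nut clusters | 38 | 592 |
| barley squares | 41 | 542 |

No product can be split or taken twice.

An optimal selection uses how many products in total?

Optimal total is 1491.
muesli mix + nut clusters + barley squares hits 1491 at 104 cm.
Any selection reaching 1491 contains exactly 3 products.

3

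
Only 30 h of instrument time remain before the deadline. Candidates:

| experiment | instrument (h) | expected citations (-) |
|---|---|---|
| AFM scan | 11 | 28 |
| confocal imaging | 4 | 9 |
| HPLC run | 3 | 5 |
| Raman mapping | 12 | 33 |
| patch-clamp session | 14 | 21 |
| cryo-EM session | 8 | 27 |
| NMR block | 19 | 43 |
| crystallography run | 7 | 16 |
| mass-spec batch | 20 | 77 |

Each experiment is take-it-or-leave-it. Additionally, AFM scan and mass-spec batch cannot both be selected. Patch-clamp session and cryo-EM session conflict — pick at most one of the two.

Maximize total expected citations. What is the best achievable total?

Taking cryo-EM session + mass-spec batch: 28 h used, 104 in expected citations.
The closest alternative, HPLC run + crystallography run + mass-spec batch, reaches only 98.

104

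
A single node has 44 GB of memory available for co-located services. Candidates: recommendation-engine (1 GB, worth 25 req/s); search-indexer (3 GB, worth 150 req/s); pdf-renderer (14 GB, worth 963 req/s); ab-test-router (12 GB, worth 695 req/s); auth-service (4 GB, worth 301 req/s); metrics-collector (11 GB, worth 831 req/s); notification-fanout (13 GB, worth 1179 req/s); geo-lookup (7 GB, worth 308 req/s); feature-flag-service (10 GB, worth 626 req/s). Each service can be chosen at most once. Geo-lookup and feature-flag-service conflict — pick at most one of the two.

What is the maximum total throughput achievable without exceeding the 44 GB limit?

3299

Taking recommendation-engine + pdf-renderer + auth-service + metrics-collector + notification-fanout: 43 GB used, 3299 in throughput.
Every other selection either busts 44 GB or breaks a pairing rule or fails to beat 3299.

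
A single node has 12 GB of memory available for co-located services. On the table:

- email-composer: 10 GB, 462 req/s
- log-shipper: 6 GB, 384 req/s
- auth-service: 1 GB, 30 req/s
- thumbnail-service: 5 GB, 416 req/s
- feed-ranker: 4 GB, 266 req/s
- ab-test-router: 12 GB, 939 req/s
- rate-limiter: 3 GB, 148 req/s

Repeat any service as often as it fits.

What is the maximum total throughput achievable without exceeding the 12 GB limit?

939

Density check — thumbnail-service 83.20, ab-test-router 78.25, feed-ranker 66.50, log-shipper 64.00 are the best per GB.
Taking the top-ratio services first gives 2×auth-service + 2×thumbnail-service for 892 (12 GB).
The 12 GB tied up in 2×auth-service and 2×thumbnail-service is better spent on ab-test-router — total rises to 939 (12 GB).
Nothing else within 12 GB beats 939.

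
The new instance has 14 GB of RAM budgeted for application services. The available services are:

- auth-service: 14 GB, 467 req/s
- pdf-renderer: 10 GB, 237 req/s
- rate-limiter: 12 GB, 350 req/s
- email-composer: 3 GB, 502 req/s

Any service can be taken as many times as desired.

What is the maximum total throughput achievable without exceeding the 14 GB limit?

4×email-composer uses 12 of the 14 GB and totals 2008.
The spare 2 GB is too small for any remaining service, and no exchange beats 2008.

2008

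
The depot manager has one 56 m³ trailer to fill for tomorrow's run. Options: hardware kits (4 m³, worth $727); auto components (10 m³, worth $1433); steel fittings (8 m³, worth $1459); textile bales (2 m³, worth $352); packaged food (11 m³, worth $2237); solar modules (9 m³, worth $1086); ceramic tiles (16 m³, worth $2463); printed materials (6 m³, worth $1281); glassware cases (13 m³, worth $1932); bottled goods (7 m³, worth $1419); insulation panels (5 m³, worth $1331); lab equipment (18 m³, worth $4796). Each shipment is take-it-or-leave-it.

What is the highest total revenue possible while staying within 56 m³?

Taking steel fittings + packaged food + printed materials + bottled goods + insulation panels + lab equipment: 55 m³ used, 12523 in revenue.

12523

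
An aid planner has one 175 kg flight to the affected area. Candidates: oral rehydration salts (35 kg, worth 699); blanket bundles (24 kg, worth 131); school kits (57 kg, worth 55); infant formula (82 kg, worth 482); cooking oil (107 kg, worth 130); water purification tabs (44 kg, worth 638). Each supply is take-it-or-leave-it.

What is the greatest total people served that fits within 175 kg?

The ratio ordering already packs tightly: oral rehydration salts + infant formula + water purification tabs, 161 kg, 1819.
Runner-up oral rehydration salts + blanket bundles + school kits + water purification tabs tops out at 1523.

1819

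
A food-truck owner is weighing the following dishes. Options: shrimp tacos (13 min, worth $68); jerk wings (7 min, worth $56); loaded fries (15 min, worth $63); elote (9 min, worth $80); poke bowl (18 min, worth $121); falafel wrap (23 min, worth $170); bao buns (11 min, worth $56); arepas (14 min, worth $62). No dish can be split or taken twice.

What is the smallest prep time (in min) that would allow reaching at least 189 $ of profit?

27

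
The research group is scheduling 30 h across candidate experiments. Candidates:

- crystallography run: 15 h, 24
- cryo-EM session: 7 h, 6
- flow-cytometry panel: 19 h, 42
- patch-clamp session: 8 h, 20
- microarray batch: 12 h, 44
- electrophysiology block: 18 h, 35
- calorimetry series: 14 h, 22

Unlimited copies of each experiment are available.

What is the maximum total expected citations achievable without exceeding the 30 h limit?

88

Taking 2×microarray batch: 24 h used, 88 in expected citations.
Nothing else within 30 h beats 88.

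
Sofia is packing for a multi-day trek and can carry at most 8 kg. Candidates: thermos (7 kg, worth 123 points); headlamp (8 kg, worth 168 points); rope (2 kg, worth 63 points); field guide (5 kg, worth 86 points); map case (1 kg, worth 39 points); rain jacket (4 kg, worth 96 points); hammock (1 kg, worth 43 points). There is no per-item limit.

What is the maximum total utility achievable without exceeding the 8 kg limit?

Best packing: 8×hammock — 8 kg, 344 total.
Nothing else within 8 kg beats 344.

344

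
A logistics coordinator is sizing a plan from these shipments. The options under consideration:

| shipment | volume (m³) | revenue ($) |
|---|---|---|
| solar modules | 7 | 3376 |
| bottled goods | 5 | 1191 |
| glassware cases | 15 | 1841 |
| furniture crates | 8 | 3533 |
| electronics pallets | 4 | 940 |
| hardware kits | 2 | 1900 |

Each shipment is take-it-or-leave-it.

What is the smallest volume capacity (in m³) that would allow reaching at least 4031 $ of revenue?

Minimise m³ subject to total revenue ≥ 4031.
Taking solar modules + hardware kits gives 5276 (≥ 4031) for 9 m³.
Below 9 m³ the best achievable stays under 4031.

9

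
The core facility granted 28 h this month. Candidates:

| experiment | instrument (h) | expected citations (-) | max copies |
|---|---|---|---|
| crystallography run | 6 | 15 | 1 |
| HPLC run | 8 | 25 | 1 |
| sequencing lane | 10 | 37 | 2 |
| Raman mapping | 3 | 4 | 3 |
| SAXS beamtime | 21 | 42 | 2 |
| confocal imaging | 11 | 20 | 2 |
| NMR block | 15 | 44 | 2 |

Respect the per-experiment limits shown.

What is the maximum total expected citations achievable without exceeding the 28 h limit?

99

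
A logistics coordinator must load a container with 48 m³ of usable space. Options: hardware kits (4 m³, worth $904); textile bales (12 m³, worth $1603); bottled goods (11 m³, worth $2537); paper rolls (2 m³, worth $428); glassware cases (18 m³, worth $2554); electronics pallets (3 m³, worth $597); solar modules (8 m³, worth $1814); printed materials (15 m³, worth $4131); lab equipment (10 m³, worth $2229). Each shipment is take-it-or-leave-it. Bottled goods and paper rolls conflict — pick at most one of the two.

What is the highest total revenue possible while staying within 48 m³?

Taking hardware kits + bottled goods + solar modules + printed materials + lab equipment: 48 m³ used, 11615 in revenue.

11615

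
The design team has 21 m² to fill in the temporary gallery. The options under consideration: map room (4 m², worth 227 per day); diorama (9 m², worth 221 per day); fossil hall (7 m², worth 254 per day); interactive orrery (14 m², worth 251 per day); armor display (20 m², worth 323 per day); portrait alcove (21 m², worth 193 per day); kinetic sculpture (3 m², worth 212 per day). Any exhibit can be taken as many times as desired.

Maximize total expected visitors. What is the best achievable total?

1484

By expected visitors per m²: kinetic sculpture 70.67, map room 56.75, fossil hall 36.29, diorama 24.56 lead.
7×kinetic sculpture uses 21 of the 21 m² and totals 1484.
Nothing else within 21 m² beats 1484.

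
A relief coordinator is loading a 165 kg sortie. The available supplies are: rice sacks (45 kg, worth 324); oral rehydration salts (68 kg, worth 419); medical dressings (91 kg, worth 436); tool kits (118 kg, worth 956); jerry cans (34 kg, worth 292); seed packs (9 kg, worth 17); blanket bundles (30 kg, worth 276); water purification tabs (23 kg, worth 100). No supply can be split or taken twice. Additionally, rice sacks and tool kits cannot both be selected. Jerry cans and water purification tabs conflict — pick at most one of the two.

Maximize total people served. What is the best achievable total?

1265

By people served per kg: blanket bundles 9.20, jerry cans 8.59, tool kits 8.10, rice sacks 7.20 lead.
Taking tool kits + jerry cans + seed packs: 161 kg used, 1265 in people served.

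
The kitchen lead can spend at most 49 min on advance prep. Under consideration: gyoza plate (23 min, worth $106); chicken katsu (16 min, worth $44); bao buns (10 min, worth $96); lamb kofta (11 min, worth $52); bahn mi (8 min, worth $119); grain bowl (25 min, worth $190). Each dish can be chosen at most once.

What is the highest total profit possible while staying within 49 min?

405

Density check — bahn mi 14.88, bao buns 9.60, grain bowl 7.60 are the best per min.
Taking bao buns + bahn mi + grain bowl: 43 min used, 405 in profit.
An exhaustive check of the 64 subsets confirms 405.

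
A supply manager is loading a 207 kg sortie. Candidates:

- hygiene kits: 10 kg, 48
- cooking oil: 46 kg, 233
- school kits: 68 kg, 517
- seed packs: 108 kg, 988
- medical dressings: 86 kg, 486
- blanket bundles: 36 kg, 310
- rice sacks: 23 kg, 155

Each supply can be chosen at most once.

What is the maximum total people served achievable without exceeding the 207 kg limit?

1660

Ranking by ratio (people served/kg): seed packs 9.15, blanket bundles 8.61, school kits 7.60.
Taking the top-ratio supplies first gives hygiene kits + seed packs + blanket bundles + rice sacks for 1501 (177 kg).
Dropping hygiene kits and blanket bundles frees 46 kg; slotting in school kits (68 kg) lifts the total to 1660 at 199 kg.
Next best is hygiene kits + cooking oil + seed packs + blanket bundles at 1579 (200 kg) — short by 81.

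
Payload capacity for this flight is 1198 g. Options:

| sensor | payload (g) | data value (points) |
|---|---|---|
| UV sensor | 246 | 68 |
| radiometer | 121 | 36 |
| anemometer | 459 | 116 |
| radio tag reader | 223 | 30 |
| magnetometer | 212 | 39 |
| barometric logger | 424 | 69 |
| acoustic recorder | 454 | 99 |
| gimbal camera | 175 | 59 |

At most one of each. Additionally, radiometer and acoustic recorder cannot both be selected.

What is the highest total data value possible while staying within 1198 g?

Density check — gimbal camera 0.34, radiometer 0.30, UV sensor 0.28, anemometer 0.25 are the best per g.
Greedy by ratio would take UV sensor + radiometer + anemometer + gimbal camera: 1001 g used, total 279.
Dropping radiometer and gimbal camera frees 296 g; slotting in acoustic recorder (454 g) lifts the total to 283 at 1159 g.
Nothing else feasible within 1198 g beats 283.

283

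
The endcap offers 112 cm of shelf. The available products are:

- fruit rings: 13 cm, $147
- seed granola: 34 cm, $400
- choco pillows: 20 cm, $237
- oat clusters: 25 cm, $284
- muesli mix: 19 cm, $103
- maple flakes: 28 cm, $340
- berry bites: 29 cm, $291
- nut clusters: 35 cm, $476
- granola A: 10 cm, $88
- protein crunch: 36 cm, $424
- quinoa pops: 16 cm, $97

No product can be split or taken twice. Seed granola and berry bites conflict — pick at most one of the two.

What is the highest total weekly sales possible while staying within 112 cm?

1387

Taking the top-ratio products first gives choco pillows + oat clusters + maple flakes + nut clusters for 1337 (108 cm).
The 45 cm tied up in choco pillows and oat clusters is better spent on fruit rings + protein crunch — total rises to 1387 (112 cm).
No other feasible combination exceeds 1387.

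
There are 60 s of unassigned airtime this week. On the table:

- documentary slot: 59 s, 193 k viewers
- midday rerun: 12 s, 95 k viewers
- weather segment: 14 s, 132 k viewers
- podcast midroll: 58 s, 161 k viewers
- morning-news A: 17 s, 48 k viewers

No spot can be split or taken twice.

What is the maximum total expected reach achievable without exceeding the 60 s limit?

Best packing: midday rerun + weather segment + morning-news A — 43 s, 275 total.
That's the maximum — no swap from here does better than 275.

275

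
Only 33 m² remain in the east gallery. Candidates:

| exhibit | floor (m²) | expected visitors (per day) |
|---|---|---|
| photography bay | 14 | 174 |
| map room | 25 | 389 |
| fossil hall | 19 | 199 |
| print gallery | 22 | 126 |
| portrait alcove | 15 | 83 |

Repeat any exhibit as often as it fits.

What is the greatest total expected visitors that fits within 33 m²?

389

Best packing: map room — 25 m², 389 total.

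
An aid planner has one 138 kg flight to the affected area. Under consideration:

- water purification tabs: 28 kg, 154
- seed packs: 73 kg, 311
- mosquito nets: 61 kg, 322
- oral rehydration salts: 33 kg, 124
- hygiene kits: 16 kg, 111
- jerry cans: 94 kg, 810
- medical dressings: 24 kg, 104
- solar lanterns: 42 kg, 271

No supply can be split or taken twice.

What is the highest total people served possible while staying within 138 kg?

Greedy by ratio would take water purification tabs + hygiene kits + jerry cans: 138 kg used, total 1075.
Dropping water purification tabs and hygiene kits frees 44 kg; slotting in solar lanterns (42 kg) lifts the total to 1081 at 136 kg.
Nothing else within 138 kg beats 1081.

1081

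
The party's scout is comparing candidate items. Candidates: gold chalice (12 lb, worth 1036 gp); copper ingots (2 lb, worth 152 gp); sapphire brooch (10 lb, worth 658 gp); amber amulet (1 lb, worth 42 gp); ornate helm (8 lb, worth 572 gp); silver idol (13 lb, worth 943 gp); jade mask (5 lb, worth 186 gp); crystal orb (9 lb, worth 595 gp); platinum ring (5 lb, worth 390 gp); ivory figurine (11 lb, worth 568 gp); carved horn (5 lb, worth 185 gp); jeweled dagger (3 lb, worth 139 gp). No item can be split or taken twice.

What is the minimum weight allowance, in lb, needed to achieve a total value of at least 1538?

Look for the lowest-weight combination reaching 1538.
Taking gold chalice + copper ingots + platinum ring gives 1578 (≥ 1538) for 19 lb.
No combination under 19 lb hits 1538.

19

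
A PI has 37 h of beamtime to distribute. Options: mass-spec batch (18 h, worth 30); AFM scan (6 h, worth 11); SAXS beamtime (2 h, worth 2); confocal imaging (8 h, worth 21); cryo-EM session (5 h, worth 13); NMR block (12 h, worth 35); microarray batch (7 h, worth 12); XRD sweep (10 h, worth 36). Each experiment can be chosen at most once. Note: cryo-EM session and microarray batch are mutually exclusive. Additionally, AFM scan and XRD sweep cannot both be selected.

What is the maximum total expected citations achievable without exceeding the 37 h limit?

107

Best packing: SAXS beamtime + confocal imaging + cryo-EM session + NMR block + XRD sweep — 37 h, 107 total.
An exhaustive check of the 256 subsets confirms 107.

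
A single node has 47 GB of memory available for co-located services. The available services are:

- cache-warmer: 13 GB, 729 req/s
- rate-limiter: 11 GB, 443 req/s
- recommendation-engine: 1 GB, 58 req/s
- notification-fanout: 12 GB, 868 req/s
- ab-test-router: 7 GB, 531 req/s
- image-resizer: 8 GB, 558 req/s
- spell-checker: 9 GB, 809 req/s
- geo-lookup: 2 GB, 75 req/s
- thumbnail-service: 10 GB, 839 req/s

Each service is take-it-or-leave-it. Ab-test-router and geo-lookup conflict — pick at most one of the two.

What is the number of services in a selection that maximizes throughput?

6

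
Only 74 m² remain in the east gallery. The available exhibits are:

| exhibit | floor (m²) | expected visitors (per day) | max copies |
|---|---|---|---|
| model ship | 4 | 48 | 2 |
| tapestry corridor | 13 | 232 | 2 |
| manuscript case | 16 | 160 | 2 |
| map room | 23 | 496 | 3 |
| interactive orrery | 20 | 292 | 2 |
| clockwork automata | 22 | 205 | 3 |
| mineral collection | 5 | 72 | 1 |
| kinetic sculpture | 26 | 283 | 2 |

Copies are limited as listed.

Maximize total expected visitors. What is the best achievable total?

1560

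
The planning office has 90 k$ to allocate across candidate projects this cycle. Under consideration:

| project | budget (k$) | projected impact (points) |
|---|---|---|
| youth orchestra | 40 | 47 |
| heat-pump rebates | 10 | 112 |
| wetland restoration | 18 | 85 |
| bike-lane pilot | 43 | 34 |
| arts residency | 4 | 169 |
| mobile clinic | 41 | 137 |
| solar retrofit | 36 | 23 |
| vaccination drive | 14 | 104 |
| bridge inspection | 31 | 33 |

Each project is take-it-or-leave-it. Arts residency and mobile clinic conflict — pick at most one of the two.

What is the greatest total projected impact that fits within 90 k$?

517

Taking youth orchestra + heat-pump rebates + wetland restoration + arts residency + vaccination drive: 86 k$ used, 517 in projected impact.
The closest alternative, heat-pump rebates + wetland restoration + bike-lane pilot + arts residency + vaccination drive, reaches only 504.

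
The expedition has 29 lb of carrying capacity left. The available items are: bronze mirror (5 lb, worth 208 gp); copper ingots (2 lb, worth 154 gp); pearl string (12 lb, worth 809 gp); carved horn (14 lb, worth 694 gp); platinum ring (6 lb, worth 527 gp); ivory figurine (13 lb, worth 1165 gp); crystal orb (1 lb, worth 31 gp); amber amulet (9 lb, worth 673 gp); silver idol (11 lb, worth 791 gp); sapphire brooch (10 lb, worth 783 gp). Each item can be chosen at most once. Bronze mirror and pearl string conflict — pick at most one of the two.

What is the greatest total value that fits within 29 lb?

2475

Best packing: platinum ring + ivory figurine + sapphire brooch — 29 lb, 2475 total.
An exhaustive check of the 1024 subsets confirms 2475.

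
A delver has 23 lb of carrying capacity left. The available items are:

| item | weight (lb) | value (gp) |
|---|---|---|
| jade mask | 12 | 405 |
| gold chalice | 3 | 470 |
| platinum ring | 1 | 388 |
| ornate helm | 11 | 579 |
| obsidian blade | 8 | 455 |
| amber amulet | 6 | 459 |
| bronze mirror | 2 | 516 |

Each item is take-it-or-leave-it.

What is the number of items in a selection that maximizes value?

The maximum value within 23 lb is 2412.
One optimal bundle: gold chalice + platinum ring + ornate helm + amber amulet + bronze mirror (23 lb).
All optima have 5 items.

5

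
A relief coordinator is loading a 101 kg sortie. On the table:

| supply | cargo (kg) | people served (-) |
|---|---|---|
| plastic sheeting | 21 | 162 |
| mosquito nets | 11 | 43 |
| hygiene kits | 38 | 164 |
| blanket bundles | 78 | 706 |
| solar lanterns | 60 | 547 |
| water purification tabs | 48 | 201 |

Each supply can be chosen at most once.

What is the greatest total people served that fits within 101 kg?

868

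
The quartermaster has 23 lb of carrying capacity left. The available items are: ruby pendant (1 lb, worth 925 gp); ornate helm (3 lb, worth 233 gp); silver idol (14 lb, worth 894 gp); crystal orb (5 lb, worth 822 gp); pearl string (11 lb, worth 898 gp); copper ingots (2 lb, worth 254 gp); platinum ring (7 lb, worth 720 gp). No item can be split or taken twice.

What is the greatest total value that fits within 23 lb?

Density check — ruby pendant 925.00, crystal orb 164.40, copper ingots 127.00 are the best per lb.
Greedy by ratio would take ruby pendant + ornate helm + crystal orb + copper ingots + platinum ring: 18 lb used, total 2954.
Replace platinum ring with pearl string: the trade gains 178 net, giving 3132 at 22 lb.
The closest alternative, ruby pendant + ornate helm + crystal orb + copper ingots + platinum ring, reaches only 2954.

3132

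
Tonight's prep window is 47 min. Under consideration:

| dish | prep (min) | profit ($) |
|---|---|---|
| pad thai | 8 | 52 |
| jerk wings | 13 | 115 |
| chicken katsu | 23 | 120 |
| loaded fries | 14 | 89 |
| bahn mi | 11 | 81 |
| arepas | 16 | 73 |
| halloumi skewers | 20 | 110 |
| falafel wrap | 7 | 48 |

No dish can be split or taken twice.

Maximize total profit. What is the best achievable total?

337

Greedy by ratio would take pad thai + jerk wings + bahn mi + falafel wrap: 39 min used, total 296.
Dropping falafel wrap frees 7 min; slotting in loaded fries (14 min) lifts the total to 337 at 46 min.
Every other selection either busts 47 min or fails to beat 337.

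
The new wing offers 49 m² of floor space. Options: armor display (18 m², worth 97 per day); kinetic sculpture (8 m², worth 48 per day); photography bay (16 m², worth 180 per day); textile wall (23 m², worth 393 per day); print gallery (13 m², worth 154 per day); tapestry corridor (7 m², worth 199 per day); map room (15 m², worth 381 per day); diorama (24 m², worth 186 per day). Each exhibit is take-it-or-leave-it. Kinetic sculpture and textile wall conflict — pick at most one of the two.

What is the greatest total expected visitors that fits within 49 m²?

973

The ratio ordering already packs tightly: textile wall + tapestry corridor + map room, 45 m², 973.
An exhaustive check of the 256 subsets confirms 973.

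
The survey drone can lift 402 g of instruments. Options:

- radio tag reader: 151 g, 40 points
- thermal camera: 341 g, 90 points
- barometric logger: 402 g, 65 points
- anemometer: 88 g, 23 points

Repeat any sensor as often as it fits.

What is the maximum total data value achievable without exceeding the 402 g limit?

103

Density check — radio tag reader 0.26, thermal camera 0.26, anemometer 0.26, barometric logger 0.16 are the best per g.
The ratio ordering already packs tightly: 2×radio tag reader + anemometer, 390 g, 103.
That's the maximum — no swap from here does better than 103.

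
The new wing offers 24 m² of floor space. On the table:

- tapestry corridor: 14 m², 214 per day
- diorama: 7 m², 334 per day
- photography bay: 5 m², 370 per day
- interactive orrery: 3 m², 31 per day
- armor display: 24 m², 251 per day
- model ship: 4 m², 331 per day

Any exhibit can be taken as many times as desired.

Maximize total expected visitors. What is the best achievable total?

1986

By expected visitors per m²: model ship 82.75, photography bay 74.00, diorama 47.71 lead.
Taking 6×model ship: 24 m² used, 1986 in expected visitors.
That's the maximum — no swap from here does better than 1986.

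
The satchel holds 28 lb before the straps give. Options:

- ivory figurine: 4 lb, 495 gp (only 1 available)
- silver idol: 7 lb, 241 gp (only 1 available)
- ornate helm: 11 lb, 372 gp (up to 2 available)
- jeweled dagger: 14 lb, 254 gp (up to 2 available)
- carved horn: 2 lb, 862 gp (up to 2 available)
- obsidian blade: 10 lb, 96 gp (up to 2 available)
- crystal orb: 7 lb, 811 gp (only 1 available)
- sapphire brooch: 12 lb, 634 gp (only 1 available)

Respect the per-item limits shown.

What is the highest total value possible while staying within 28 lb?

The ratio ordering already packs tightly: ivory figurine + 2×carved horn + crystal orb + sapphire brooch, 27 lb, 3664.
The spare 1 lb is too small for any remaining item, and no exchange beats 3664.

3664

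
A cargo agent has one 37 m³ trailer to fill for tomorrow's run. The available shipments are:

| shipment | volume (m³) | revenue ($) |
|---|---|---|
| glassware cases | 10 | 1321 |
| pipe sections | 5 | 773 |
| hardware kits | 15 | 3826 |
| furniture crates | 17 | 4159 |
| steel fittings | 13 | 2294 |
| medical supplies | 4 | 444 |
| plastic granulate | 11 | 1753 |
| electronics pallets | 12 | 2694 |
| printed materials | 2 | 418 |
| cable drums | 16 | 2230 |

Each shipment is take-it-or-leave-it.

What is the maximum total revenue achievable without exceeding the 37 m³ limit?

Greedy by ratio would take hardware kits + furniture crates + printed materials: 34 m³ used, total 8403.
Dropping printed materials frees 2 m³; slotting in pipe sections (5 m³) lifts the total to 8758 at 37 m³.
Every other selection either busts 37 m³ or fails to beat 8758.

8758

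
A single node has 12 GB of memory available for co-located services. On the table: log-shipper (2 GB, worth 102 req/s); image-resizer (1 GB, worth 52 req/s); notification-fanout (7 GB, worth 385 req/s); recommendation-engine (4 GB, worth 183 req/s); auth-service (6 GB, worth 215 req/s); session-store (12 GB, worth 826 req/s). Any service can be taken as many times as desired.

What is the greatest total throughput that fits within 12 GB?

The ratio ordering already packs tightly: session-store, 12 GB, 826.
Every other selection either busts 12 GB or fails to beat 826.

826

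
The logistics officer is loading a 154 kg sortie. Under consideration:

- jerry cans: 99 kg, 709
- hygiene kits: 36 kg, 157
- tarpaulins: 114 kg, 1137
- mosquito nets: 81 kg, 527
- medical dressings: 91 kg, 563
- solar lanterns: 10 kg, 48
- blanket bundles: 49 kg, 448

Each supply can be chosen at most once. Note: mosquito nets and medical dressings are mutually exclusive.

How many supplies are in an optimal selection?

The maximum people served within 154 kg is 1294.
One optimal bundle: hygiene kits + tarpaulins (150 kg).
Every optimal selection uses 2 supplies.

2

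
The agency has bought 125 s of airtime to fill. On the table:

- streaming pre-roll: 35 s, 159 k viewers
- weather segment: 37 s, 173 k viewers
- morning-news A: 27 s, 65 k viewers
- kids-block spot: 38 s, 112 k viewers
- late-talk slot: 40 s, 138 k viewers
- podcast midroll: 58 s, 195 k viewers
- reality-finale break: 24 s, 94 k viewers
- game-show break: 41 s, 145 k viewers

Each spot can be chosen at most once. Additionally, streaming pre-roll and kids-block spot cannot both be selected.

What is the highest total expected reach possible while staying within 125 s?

491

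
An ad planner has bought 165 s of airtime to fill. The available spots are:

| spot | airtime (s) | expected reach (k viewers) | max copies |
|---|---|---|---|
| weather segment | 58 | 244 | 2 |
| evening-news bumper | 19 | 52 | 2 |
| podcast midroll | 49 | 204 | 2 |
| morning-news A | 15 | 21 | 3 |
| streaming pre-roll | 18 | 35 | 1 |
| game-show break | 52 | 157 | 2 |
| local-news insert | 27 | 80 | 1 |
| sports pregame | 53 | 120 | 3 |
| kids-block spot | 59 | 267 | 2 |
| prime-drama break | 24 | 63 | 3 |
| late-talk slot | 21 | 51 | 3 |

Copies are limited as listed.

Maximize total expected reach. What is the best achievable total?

692

Filling by ratio: evening-news bumper + local-news insert + 2×kids-block spot for 666, with 1 s left unused.
A better packing is 2×weather segment + podcast midroll: 165 s, total 692.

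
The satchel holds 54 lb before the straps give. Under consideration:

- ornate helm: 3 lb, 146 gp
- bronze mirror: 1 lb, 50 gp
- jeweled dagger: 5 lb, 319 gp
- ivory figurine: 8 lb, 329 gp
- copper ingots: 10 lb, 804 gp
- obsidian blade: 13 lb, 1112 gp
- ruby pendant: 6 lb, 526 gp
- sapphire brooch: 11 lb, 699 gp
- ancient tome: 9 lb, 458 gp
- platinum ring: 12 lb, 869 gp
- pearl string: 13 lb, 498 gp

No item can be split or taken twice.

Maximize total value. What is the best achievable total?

4060

Taking the top-ratio items first gives ornate helm + bronze mirror + jeweled dagger + copper ingots + obsidian blade + ruby pendant + platinum ring for 3826 (50 lb).
The 8 lb tied up in ornate helm and jeweled dagger is better spent on sapphire brooch — total rises to 4060 (53 lb).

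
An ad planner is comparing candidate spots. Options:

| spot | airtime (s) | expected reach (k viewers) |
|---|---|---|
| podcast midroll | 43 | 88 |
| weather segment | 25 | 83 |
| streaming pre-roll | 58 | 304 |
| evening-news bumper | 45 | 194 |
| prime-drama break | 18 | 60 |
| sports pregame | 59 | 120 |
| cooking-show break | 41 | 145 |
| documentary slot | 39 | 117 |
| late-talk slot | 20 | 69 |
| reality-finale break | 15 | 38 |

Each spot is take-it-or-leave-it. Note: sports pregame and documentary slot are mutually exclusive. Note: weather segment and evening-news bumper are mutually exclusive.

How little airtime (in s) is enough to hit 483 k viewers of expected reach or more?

Minimise s subject to total expected reach ≥ 483.
Taking streaming pre-roll + evening-news bumper gives 498 (≥ 483) for 103 s.
Below 103 s the best achievable stays under 483.

103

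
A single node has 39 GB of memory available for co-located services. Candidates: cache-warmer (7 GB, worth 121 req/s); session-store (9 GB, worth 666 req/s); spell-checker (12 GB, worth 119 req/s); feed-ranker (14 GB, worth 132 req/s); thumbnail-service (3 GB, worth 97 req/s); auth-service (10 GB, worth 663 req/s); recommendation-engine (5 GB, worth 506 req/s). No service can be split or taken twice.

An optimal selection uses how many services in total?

5

Best achievable throughput is 2053.
For example cache-warmer + session-store + thumbnail-service + auth-service + recommendation-engine achieves it, using 34 GB.
Every optimal selection uses 5 services.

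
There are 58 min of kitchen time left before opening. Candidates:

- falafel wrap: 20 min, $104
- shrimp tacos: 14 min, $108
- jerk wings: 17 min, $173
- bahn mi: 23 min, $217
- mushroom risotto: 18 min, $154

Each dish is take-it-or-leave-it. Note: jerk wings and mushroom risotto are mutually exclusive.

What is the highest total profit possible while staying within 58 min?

Density check — jerk wings 10.18, bahn mi 9.43, mushroom risotto 8.56, shrimp tacos 7.71 are the best per min.
Taking shrimp tacos + jerk wings + bahn mi: 54 min used, 498 in profit.
The closest alternative, shrimp tacos + bahn mi + mushroom risotto, reaches only 479.

498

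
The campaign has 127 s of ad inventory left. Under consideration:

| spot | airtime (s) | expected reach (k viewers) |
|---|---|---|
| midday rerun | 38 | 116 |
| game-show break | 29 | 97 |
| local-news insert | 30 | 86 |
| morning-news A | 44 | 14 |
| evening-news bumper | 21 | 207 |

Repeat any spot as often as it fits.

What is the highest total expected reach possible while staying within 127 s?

1242

6×evening-news bumper uses 126 of the 127 s and totals 1242.
No other feasible combination exceeds 1242.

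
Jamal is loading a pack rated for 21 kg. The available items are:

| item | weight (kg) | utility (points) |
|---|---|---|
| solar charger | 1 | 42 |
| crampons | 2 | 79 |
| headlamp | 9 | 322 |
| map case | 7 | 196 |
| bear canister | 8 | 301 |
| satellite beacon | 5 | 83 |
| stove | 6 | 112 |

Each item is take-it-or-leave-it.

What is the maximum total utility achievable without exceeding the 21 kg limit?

The ratio ordering already packs tightly: solar charger + crampons + headlamp + bear canister, 20 kg, 744.

744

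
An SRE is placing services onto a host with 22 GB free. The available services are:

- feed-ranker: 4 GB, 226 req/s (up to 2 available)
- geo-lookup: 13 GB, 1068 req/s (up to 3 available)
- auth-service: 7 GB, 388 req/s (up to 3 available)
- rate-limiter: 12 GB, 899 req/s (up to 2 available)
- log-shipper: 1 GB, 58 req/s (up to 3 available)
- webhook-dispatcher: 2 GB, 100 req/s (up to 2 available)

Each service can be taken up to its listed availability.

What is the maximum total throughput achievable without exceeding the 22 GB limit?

1578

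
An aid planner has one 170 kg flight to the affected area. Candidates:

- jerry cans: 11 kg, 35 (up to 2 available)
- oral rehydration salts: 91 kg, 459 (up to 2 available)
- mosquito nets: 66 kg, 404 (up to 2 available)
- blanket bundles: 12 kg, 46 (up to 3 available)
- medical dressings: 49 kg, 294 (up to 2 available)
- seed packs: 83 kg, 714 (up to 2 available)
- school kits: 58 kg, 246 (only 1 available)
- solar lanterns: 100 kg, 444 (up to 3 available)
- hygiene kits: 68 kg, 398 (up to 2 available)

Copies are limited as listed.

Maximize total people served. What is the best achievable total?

1428

The ratio ordering already packs tightly: 2×seed packs, 166 kg, 1428.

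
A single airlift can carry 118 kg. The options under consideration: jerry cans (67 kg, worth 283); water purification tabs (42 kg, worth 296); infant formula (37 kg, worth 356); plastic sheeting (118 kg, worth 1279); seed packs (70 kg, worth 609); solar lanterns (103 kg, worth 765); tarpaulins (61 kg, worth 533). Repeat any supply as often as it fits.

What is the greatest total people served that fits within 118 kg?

1279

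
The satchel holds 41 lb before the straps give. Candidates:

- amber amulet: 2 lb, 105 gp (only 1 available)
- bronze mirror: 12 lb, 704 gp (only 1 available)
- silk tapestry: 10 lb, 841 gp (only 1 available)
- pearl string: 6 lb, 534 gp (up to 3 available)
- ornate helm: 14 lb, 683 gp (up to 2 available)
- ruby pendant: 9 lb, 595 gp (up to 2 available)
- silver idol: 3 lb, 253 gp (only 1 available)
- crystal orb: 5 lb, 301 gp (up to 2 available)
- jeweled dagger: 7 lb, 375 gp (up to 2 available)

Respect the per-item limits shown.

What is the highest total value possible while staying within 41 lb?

3298

The ratio heuristic lands on silk tapestry + 3×pearl string + ruby pendant + silver idol (3291) but leaves 1 lb idle.
The 9 lb tied up in ruby pendant is better spent on 2×crystal orb — total rises to 3298 (41 lb).
That's the maximum — no swap from here does better than 3298.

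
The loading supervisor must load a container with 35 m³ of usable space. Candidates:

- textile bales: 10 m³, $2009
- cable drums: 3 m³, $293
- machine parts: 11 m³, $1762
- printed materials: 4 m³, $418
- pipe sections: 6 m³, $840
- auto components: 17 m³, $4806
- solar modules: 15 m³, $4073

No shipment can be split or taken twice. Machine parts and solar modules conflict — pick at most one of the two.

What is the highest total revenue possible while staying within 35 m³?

The ratio ordering already packs tightly: cable drums + auto components + solar modules, 35 m³, 9172.

9172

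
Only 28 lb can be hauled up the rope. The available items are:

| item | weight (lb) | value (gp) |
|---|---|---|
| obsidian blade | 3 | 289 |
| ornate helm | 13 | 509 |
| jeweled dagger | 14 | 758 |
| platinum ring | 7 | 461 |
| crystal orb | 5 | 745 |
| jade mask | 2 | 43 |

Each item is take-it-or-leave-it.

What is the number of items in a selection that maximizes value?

The maximum value within 28 lb is 2007.
For example jeweled dagger + platinum ring + crystal orb + jade mask achieves it, using 28 lb.
Any selection reaching 2007 contains exactly 4 items.

4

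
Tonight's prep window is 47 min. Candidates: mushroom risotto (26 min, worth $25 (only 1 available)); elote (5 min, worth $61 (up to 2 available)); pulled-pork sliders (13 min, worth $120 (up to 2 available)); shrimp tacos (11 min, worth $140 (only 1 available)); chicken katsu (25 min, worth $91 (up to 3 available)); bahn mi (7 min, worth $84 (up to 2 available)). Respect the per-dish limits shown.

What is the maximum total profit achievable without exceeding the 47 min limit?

Density check — shrimp tacos 12.73, elote 12.20, bahn mi 12.00, pulled-pork sliders 9.23 are the best per min.
Filling by ratio: 2×elote + shrimp tacos + 2×bahn mi for 430, with 12 min left unused.
Dropping 2×bahn mi frees 14 min; slotting in 2×pulled-pork sliders (26 min) lifts the total to 502 at 47 min.
Nothing else within 47 min beats 502.

502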